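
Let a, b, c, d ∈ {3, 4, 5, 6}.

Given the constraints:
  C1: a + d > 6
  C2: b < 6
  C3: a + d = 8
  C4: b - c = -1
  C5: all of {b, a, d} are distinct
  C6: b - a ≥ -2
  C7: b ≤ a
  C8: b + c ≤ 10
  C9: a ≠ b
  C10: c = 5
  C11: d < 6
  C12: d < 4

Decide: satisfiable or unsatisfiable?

Try a = 5, b = 4, c = 5, d = 3.
Check constraint 1: a + d = 8; constraint 3: a + d = 8. The remaining constraints are straightforward to verify.

Satisfiable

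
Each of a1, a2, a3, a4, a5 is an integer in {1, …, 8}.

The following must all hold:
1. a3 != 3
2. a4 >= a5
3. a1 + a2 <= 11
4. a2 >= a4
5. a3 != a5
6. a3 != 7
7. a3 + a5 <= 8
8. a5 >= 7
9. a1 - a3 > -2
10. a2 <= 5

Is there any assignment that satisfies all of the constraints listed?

Unsatisfiable

From constraints 2 and 8: a4 ≥ a5 and a5 ≥ 7, so a4 ≥ 7. From constraints 4 and 10: a4 ≤ a2 and a2 ≤ 5, so a4 ≤ 5. But 5 < 7, so no value of a4 works.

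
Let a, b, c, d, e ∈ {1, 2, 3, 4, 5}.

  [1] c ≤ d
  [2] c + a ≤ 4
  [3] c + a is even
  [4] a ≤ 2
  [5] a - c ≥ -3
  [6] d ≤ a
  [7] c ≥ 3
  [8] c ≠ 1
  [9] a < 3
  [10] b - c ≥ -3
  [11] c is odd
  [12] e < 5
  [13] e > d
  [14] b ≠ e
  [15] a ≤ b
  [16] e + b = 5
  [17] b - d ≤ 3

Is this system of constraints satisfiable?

Unsatisfiable

From constraints 1 and 7: d ≥ c and c ≥ 3, so d ≥ 3. From constraints 4 and 6: d ≤ a and a ≤ 2, so d ≤ 2. But 2 < 3, so no value of d works.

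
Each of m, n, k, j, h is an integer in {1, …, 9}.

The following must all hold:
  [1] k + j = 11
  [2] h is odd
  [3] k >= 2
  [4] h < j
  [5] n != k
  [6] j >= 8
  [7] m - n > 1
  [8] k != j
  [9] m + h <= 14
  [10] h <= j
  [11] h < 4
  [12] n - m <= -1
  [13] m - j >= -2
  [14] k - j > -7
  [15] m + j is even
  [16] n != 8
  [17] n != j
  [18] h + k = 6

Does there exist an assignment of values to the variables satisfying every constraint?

Satisfiable

One satisfying assignment is m = 8, n = 5, k = 3, j = 8, h = 3.
For the less obvious constraints — constraint 1: k + j = 11; constraint 7: m - n = 3; constraint 9: m + h = 11 — and the others hold by inspection.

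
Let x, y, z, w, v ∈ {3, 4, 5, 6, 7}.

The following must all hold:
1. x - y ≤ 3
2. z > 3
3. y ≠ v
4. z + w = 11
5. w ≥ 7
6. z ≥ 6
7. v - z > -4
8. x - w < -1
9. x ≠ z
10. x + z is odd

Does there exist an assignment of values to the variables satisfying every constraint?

From constraint 6: z ≥ 6. From constraint 5: w ≥ 7. Hence z + w ≥ 13. But constraint 4 requires z + w = 11, and 11 < 13. Contradiction.

Unsatisfiable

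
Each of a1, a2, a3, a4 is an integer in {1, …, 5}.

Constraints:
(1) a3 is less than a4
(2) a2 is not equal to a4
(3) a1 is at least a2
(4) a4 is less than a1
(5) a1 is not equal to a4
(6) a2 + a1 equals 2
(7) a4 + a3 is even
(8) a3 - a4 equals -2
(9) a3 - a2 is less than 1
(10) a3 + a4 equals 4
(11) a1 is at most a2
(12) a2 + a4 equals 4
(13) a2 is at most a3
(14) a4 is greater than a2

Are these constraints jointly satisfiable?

Constraints 4, 11, and 14 give a4 < a1, a1 ≤ a2, a2 < a4. Chaining: a4 < a1 ≤ a2 < a4, which forces a4 < a4 — impossible.

Unsatisfiable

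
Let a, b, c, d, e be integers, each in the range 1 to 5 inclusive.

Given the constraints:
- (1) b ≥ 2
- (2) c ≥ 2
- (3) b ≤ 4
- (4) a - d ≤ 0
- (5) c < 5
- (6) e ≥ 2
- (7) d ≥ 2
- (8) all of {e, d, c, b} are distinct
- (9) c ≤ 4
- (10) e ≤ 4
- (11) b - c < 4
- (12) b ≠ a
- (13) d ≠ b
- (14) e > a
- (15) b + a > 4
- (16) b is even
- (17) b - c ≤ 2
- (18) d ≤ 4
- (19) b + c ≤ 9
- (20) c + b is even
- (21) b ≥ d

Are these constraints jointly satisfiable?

Constraints 1, 2, 3, 6, 7, 9, 10, and 18 confine each of e, d, c, b to the 3 values {2, …, 4}.
Constraint 8 requires all 4 of them to be distinct, but only 3 values are available — impossible by the pigeonhole principle.

Unsatisfiable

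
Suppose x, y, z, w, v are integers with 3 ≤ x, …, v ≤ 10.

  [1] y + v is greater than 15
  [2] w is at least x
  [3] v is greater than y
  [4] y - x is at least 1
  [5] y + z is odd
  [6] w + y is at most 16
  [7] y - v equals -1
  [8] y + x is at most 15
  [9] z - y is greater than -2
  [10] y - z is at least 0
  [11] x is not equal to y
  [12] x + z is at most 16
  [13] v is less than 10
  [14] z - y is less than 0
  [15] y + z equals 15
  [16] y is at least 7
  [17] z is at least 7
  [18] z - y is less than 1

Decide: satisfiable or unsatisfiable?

Satisfiable

Take x = 7, y = 8, z = 7, w = 7, v = 9. Then constraint 1: y + v = 17; constraint 4: y - x = 1; constraint 6: w + y = 15, and every other listed constraint is also met.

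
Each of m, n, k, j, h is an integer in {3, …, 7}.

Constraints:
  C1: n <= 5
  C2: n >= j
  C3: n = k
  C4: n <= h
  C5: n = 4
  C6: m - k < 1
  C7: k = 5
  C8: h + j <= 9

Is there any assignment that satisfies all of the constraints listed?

Unsatisfiable

Constraint 5 fixes n = 4 and constraint 7 fixes k = 5, but constraint 3 requires n = k. Since 4 ≠ 5, contradiction.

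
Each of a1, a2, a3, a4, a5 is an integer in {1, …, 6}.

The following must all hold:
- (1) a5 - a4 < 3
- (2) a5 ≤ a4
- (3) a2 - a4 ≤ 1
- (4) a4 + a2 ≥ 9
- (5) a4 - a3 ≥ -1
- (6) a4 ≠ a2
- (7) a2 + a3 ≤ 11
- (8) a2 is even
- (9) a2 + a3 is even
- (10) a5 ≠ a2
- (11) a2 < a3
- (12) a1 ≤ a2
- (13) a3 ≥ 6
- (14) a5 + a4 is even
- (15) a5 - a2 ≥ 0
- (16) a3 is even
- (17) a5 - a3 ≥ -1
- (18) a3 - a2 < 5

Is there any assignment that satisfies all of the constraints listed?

The assignment a1 = 4, a2 = 4, a3 = 6, a4 = 5, a5 = 5 works:
  constraint 1 holds since a5 - a4 = 0.
  constraint 3 holds since a2 - a4 = -1.
  constraint 4 holds since a4 + a2 = 9.
The rest check out directly.

Satisfiable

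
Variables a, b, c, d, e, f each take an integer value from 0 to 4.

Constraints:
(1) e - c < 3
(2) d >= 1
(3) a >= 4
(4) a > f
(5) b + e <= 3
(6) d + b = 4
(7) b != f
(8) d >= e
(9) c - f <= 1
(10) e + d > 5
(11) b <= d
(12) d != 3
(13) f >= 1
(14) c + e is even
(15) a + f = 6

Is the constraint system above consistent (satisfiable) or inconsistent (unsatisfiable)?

Setting (a, b, c, d, e, f) = (4, 0, 1, 4, 3, 2) satisfies everything: constraint 1: e - c = 2; constraint 5: b + e = 3; constraint 6: d + b = 4, and the others follow.

Satisfiable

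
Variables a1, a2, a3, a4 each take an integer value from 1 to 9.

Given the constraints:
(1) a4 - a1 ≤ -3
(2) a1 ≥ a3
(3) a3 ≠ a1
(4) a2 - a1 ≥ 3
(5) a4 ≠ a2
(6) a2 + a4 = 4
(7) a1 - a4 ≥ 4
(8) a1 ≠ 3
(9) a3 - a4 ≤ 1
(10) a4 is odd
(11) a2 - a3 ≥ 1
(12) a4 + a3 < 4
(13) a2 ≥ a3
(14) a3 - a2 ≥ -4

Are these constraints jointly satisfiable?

Constraints 4, 7, 9, and 14 give a1 − a4 ≥ 4, a4 − a3 ≥ -1, a3 − a2 ≥ -4, a2 − a1 ≥ 3.
Adding all 4 inequalities: the left sides telescope to 0, and the right sides sum to 4 + (-1) + (-4) + 3 = 2. So 0 ≥ 2, which is false.

Unsatisfiable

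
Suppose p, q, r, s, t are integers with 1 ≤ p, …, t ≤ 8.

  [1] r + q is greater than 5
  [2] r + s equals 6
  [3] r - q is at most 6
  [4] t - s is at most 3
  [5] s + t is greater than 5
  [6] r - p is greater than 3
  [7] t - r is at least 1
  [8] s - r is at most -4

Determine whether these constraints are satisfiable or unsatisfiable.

Unsatisfiable

Constraints 4, 7, and 8 give r − s ≥ 4, s − t ≥ -3, t − r ≥ 1.
Adding all 3 inequalities: the left sides telescope to 0, and the right sides sum to 4 + (-3) + 1 = 2. So 0 ≥ 2, which is false.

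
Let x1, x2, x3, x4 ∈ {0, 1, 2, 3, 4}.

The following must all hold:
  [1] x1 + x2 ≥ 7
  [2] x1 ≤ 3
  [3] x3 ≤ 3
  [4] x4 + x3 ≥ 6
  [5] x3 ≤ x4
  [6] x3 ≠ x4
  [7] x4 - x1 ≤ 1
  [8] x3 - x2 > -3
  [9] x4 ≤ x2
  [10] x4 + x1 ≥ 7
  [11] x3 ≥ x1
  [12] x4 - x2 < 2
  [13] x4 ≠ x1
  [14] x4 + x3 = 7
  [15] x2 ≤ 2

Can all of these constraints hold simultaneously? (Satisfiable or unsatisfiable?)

From constraints 9 and 15: x4 ≤ x2 ≤ 2. From constraints 3 and 11: x1 ≤ x3 ≤ 3. Hence x4 + x1 ≤ 5. But constraint 10 requires x4 + x1 ≥ 7, and 7 > 5. Contradiction.

Unsatisfiable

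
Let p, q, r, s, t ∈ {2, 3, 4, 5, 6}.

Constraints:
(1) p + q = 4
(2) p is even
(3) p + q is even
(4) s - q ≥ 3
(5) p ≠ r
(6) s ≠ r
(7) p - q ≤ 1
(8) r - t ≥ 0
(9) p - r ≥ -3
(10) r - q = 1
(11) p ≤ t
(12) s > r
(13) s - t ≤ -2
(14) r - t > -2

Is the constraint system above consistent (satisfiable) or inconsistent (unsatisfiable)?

Unsatisfiable

Constraints 4, 7, 8, 9, and 13 give q − p ≥ -1, p − r ≥ -3, r − t ≥ 0, t − s ≥ 2, s − q ≥ 3.
Adding all 5 inequalities: the left sides telescope to 0, and the right sides sum to (-1) + (-3) + 0 + 2 + 3 = 1. So 0 ≥ 1, which is false.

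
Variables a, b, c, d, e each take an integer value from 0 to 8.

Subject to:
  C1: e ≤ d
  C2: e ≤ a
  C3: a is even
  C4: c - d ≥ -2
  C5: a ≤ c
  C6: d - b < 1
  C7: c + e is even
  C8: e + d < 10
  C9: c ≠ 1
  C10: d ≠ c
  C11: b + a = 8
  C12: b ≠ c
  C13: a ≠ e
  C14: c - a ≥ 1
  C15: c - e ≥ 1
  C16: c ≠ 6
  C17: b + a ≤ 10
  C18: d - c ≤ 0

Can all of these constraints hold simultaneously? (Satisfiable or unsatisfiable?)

The assignment a = 4, b = 4, c = 5, d = 4, e = 3 works:
  constraint 4 holds since c - d = 1.
  constraint 6 holds since d - b = 0.
The rest check out directly.

Satisfiable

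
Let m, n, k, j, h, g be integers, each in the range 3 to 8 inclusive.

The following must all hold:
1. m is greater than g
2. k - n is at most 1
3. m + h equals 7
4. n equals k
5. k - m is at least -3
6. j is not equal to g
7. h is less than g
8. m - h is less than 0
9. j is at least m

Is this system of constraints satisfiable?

Unsatisfiable

Constraints 1, 7, and 8 give h < g, g < m, m < h. Chaining: h < g < m < h, which forces h < h — impossible.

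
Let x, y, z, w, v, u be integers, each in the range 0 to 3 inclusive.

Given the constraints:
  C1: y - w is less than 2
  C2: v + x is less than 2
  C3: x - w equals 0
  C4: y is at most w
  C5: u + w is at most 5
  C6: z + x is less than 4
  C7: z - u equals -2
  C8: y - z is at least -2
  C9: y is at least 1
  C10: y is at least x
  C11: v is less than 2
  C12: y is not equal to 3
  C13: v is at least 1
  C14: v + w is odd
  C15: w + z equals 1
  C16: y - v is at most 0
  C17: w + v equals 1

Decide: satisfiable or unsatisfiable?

From constraints 4 and 9: w ≥ y ≥ 1. From constraint 13: v ≥ 1. Hence w + v ≥ 2. But constraint 17 requires w + v = 1, and 1 < 2. Contradiction.

Unsatisfiable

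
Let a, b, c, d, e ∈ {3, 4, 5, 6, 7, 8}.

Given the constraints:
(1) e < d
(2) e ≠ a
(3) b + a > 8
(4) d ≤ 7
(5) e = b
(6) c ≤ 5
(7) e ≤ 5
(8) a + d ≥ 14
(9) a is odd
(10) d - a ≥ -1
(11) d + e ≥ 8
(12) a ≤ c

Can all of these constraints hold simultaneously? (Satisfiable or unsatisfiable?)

Unsatisfiable

From constraints 6 and 12: a ≤ c ≤ 5. From constraint 4: d ≤ 7. Hence a + d ≤ 12. But constraint 8 requires a + d ≥ 14, and 14 > 12. Contradiction.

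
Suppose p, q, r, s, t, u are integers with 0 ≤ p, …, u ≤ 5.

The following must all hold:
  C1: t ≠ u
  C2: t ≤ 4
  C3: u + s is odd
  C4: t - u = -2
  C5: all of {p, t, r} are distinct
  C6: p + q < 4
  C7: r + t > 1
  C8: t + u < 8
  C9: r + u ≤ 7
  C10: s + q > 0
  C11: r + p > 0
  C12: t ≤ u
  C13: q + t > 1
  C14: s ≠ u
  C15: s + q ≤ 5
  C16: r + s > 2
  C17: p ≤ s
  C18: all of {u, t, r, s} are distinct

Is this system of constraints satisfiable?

One satisfying assignment is p = 3, q = 0, r = 0, s = 3, t = 2, u = 4.
For the less obvious constraints — constraint 4: t - u = -2; constraint 6: p + q = 3; constraint 7: r + t = 2 — and the others hold by inspection.

Satisfiable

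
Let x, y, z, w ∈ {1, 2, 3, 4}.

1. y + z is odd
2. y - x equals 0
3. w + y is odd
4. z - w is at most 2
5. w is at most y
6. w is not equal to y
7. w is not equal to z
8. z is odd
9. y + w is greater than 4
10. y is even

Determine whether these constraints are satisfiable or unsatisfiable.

Satisfiable

One satisfying assignment is x = 4, y = 4, z = 3, w = 1.
For the less obvious constraints — constraint 2: y - x = 0; constraint 4: z - w = 2 — and the others hold by inspection.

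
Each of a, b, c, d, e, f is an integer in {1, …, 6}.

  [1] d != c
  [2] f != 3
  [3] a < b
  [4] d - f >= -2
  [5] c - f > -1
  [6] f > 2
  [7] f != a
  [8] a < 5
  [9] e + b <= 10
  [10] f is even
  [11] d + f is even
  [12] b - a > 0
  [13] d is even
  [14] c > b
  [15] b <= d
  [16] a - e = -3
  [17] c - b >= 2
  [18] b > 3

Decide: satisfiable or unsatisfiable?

Take a = 1, b = 4, c = 6, d = 4, e = 4, f = 4. Then constraint 4: d - f = 0; constraint 5: c - f = 2, and every other listed constraint is also met.

Satisfiable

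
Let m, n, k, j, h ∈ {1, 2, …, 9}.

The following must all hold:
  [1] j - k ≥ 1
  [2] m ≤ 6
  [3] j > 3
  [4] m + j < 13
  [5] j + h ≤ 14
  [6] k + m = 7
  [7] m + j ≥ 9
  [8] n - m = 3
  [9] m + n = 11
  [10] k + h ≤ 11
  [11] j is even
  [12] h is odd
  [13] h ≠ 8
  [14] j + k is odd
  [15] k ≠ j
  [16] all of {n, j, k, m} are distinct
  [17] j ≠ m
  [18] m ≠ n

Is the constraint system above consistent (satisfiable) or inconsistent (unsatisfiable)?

One satisfying assignment is m = 4, n = 7, k = 3, j = 6, h = 5.
For the less obvious constraints — constraint 1: j - k = 3; constraint 4: m + j = 10 — and the others hold by inspection.

Satisfiable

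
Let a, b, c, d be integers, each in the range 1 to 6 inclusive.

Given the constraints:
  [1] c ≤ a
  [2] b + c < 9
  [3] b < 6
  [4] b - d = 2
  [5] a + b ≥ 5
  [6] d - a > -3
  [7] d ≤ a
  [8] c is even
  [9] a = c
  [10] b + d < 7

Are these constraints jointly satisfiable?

Satisfiable

Take a = 2, b = 4, c = 2, d = 2. Then constraint 2: b + c = 6; constraint 4: b - d = 2; constraint 5: a + b = 6, and every other listed constraint is also met.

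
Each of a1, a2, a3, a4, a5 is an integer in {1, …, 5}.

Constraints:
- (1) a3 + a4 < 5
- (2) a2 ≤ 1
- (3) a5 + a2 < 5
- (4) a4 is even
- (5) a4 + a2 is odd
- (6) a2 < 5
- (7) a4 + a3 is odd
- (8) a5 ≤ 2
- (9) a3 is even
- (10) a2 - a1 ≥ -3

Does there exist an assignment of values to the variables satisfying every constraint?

Constraint 4 makes a4 even and constraint 9 makes a3 even, so a4 + a3 must be even. Constraint 7 says a4 + a3 is odd — contradiction.

Unsatisfiable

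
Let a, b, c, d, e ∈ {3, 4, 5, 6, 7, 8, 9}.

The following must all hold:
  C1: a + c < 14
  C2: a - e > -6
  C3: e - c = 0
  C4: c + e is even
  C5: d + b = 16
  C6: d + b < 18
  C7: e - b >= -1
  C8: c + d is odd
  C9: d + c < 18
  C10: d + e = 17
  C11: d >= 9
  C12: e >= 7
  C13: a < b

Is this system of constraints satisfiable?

The assignment a = 5, b = 7, c = 8, d = 9, e = 8 works:
  constraint 1 holds since a + c = 13.
  constraint 2 holds since a - e = -3.
The rest check out directly.

Satisfiable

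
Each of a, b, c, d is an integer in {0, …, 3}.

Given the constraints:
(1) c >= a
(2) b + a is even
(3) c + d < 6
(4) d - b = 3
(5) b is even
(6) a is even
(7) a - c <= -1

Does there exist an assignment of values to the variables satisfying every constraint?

Satisfiable

Take a = 0, b = 0, c = 2, d = 3. Then constraint 3: c + d = 5; constraint 4: d - b = 3; constraint 7: a - c = -2, and every other listed constraint is also met.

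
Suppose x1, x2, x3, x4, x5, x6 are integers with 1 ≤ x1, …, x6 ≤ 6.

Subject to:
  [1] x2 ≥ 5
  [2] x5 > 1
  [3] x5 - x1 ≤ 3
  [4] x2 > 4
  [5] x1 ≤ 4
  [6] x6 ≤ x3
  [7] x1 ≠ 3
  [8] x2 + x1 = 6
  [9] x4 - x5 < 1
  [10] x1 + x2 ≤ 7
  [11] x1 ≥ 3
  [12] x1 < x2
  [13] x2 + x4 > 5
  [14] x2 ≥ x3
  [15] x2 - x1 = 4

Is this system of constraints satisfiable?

From constraint 11: x1 ≥ 3. From constraint 1: x2 ≥ 5. Hence x1 + x2 ≥ 8. But constraint 10 requires x1 + x2 ≤ 7, and 7 < 8. Contradiction.

Unsatisfiable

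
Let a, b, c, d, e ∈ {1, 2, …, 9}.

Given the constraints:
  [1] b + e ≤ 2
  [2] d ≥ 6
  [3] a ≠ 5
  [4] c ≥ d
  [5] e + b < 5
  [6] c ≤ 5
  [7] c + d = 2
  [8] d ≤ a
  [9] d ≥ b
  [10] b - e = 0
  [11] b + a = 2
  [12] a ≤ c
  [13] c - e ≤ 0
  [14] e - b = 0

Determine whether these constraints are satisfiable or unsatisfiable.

Unsatisfiable

From constraints 2 and 4: c ≥ d and d ≥ 6, so c ≥ 6. From constraint 6: c ≤ 5. But 5 < 6, so no value of c works.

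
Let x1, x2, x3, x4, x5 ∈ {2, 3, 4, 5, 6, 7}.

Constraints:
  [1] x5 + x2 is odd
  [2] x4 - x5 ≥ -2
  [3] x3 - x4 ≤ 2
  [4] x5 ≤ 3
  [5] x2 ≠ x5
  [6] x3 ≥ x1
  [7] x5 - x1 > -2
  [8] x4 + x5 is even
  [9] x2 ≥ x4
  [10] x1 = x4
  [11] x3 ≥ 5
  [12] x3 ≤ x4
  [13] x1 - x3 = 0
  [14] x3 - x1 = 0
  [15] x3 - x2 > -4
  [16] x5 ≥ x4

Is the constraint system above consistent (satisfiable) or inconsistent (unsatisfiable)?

Unsatisfiable

From constraints 11 and 12: x4 ≥ x3 and x3 ≥ 5, so x4 ≥ 5. From constraints 4 and 16: x4 ≤ x5 and x5 ≤ 3, so x4 ≤ 3. But 3 < 5, so no value of x4 works.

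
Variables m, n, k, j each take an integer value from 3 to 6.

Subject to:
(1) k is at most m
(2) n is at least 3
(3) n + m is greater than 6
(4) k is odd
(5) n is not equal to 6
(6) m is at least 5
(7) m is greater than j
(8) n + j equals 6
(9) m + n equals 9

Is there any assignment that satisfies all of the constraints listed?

One satisfying assignment is m = 6, n = 3, k = 3, j = 3.
For the less obvious constraints — constraint 3: n + m = 9; constraint 8: n + j = 6 — and the others hold by inspection.

Satisfiable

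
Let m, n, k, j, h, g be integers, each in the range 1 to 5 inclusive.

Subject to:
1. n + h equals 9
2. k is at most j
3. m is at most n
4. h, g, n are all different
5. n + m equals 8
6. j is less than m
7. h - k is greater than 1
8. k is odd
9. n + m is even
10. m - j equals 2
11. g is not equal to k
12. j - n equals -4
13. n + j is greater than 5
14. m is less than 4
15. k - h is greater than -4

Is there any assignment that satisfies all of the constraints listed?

Take m = 3, n = 5, k = 1, j = 1, h = 4, g = 2. Then constraint 1: n + h = 9; constraint 5: n + m = 8, and every other listed constraint is also met.

Satisfiable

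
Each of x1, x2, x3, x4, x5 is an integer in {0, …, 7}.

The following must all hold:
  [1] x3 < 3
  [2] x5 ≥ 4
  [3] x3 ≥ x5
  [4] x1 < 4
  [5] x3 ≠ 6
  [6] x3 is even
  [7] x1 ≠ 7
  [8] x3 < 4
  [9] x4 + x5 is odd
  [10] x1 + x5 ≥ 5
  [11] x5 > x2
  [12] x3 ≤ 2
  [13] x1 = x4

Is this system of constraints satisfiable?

Unsatisfiable

From constraint 2: x5 ≥ 4. From constraints 3 and 12: x5 ≤ x3 and x3 ≤ 2, so x5 ≤ 2. But 2 < 4, so no value of x5 works.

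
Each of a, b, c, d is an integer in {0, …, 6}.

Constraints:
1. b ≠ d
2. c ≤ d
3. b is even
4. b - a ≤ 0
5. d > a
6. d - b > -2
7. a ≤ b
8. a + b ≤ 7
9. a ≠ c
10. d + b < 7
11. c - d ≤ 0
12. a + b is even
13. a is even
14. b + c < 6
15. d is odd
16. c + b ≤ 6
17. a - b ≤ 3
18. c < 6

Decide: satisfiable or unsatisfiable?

Satisfiable

The assignment a = 2, b = 2, c = 3, d = 3 works:
  constraint 4 holds since b - a = 0.
  constraint 6 holds since d - b = 1.
  constraint 8 holds since a + b = 4.
The rest check out directly.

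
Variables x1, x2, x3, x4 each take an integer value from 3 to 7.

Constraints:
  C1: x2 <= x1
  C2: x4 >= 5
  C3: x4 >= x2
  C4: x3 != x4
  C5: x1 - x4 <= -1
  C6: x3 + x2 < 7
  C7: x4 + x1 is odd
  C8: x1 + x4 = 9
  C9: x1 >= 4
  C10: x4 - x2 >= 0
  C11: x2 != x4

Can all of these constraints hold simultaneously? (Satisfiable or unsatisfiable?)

One satisfying assignment is x1 = 4, x2 = 3, x3 = 3, x4 = 5.
For the less obvious constraints — constraint 5: x1 - x4 = -1; constraint 6: x3 + x2 = 6 — and the others hold by inspection.

Satisfiable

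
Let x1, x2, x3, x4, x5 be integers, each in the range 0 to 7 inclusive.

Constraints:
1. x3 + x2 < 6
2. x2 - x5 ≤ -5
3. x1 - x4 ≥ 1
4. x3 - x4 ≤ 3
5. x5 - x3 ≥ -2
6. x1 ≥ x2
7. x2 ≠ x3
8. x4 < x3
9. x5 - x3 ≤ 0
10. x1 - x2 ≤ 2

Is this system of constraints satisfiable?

Constraints 2, 3, 4, 9, and 10 give x4 − x3 ≥ -3, x3 − x5 ≥ 0, x5 − x2 ≥ 5, x2 − x1 ≥ -2, x1 − x4 ≥ 1.
Adding all 5 inequalities: the left sides telescope to 0, and the right sides sum to (-3) + 0 + 5 + (-2) + 1 = 1. So 0 ≥ 1, which is false.

Unsatisfiable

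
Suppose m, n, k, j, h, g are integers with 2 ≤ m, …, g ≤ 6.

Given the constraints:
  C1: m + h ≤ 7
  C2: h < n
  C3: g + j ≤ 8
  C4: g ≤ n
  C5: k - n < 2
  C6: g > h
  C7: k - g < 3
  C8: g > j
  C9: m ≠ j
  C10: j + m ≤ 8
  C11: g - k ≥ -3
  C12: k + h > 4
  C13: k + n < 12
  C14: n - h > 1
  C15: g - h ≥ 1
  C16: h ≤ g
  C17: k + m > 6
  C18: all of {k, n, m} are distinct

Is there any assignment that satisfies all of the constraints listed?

Setting (m, n, k, j, h, g) = (2, 6, 5, 3, 2, 4) satisfies everything: constraint 1: m + h = 4; constraint 3: g + j = 7; constraint 5: k - n = -1, and the others follow.

Satisfiable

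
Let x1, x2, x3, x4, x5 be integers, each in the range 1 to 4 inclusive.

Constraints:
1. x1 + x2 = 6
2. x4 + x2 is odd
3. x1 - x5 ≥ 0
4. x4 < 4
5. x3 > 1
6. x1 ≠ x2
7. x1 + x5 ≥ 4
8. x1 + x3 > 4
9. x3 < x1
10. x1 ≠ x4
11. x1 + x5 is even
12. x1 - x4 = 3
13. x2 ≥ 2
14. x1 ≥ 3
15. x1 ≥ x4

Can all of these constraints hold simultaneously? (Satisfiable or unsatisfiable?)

Satisfiable

Try x1 = 4, x2 = 2, x3 = 3, x4 = 1, x5 = 2.
Check constraint 1: x1 + x2 = 6; constraint 3: x1 - x5 = 2. The remaining constraints are straightforward to verify.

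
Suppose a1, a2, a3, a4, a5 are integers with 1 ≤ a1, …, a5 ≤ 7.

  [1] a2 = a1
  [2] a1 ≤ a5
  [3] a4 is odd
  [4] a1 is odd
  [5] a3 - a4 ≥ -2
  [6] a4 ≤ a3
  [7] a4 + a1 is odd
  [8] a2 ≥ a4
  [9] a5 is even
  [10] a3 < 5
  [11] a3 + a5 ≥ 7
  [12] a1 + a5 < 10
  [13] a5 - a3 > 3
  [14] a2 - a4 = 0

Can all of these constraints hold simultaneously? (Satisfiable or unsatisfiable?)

Unsatisfiable

Constraint 3 makes a4 odd and constraint 4 makes a1 odd, so a4 + a1 must be even. Constraint 7 says a4 + a1 is odd — contradiction.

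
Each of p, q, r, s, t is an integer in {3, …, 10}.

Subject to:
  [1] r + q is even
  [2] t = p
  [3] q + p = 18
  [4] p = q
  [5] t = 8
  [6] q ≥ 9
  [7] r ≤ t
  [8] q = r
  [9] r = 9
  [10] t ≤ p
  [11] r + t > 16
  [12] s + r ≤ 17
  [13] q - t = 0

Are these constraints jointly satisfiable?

Constraint 5 fixes t = 8 and constraint 9 fixes r = 9. Constraints 2, 4, and 8 give t = p = q = r, so t = r. But 8 ≠ 9 — contradiction.

Unsatisfiable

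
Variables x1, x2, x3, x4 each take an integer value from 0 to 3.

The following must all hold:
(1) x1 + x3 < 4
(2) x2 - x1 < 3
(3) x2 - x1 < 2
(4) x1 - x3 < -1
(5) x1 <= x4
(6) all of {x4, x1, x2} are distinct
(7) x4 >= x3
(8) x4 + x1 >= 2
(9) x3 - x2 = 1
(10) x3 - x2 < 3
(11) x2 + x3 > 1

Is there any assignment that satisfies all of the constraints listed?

Satisfiable

Try x1 = 0, x2 = 1, x3 = 2, x4 = 3.
Check constraint 1: x1 + x3 = 2; constraint 2: x2 - x1 = 1; constraint 3: x2 - x1 = 1. The remaining constraints are straightforward to verify.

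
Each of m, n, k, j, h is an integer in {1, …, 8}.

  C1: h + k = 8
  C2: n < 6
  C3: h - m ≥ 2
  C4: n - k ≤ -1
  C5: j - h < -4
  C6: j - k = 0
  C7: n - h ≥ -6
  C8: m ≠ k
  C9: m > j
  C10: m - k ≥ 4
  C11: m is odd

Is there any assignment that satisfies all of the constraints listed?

Constraints 3, 4, 7, and 10 give h − m ≥ 2, m − k ≥ 4, k − n ≥ 1, n − h ≥ -6.
Adding all 4 inequalities: the left sides telescope to 0, and the right sides sum to 2 + 4 + 1 + (-6) = 1. So 0 ≥ 1, which is false.

Unsatisfiable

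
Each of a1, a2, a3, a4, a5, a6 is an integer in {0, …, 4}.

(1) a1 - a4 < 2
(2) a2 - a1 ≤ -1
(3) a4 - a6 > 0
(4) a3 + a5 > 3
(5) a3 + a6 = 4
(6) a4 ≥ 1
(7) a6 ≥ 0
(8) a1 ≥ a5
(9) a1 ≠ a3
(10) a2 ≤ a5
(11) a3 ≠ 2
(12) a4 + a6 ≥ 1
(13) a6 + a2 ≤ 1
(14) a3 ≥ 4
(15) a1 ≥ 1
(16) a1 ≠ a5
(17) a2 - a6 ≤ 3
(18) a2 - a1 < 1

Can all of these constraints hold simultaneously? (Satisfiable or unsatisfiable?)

Satisfiable

Try a1 = 3, a2 = 1, a3 = 4, a4 = 3, a5 = 2, a6 = 0.
Check constraint 1: a1 - a4 = 0; constraint 2: a2 - a1 = -2. The remaining constraints are straightforward to verify.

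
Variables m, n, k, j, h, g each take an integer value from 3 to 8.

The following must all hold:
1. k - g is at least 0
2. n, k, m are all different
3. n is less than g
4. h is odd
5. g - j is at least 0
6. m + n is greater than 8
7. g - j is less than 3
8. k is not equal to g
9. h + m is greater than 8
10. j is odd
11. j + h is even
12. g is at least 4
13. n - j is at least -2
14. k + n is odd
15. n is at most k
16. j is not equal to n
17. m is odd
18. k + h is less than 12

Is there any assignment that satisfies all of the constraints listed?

Satisfiable

One satisfying assignment is m = 7, n = 3, k = 8, j = 5, h = 3, g = 6.
For the less obvious constraints — constraint 1: k - g = 2; constraint 5: g - j = 1; constraint 6: m + n = 10 — and the others hold by inspection.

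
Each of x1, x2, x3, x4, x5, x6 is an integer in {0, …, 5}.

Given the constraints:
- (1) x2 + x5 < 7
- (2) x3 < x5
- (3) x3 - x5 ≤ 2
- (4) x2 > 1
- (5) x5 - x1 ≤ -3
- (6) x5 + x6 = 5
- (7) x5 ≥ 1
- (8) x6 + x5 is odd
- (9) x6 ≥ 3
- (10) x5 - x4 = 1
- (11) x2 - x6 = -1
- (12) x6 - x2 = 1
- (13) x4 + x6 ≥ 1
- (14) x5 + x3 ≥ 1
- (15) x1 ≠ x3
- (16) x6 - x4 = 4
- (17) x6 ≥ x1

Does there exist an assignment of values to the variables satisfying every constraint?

Take x1 = 4, x2 = 3, x3 = 0, x4 = 0, x5 = 1, x6 = 4. Then constraint 1: x2 + x5 = 4; constraint 3: x3 - x5 = -1, and every other listed constraint is also met.

Satisfiable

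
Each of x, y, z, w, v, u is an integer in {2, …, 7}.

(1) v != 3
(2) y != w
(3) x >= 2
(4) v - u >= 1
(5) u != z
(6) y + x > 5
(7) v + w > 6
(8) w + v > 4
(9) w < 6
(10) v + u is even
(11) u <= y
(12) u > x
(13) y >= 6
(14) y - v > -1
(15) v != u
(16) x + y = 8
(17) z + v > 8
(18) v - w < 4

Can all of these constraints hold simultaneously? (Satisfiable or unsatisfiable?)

Satisfiable

Setting (x, y, z, w, v, u) = (2, 6, 5, 2, 5, 3) satisfies everything: constraint 4: v - u = 2; constraint 6: y + x = 8; constraint 7: v + w = 7, and the others follow.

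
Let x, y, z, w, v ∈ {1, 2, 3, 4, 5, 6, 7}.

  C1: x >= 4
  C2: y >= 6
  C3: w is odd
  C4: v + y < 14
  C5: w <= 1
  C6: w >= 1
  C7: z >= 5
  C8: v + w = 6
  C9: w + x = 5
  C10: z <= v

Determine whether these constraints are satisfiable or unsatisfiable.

One satisfying assignment is x = 4, y = 6, z = 5, w = 1, v = 5.
For the less obvious constraints — constraint 4: v + y = 11; constraint 8: v + w = 6; constraint 9: w + x = 5 — and the others hold by inspection.

Satisfiable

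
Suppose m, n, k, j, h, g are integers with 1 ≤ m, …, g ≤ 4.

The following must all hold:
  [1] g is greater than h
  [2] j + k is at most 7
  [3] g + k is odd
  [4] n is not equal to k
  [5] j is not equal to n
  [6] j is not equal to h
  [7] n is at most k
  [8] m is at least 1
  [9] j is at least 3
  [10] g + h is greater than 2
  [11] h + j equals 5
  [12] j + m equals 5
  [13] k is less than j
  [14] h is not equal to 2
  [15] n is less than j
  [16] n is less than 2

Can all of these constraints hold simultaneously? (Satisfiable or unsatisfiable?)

Satisfiable

One satisfying assignment is m = 1, n = 1, k = 3, j = 4, h = 1, g = 2.
For the less obvious constraints — constraint 2: j + k = 7; constraint 10: g + h = 3; constraint 11: h + j = 5 — and the others hold by inspection.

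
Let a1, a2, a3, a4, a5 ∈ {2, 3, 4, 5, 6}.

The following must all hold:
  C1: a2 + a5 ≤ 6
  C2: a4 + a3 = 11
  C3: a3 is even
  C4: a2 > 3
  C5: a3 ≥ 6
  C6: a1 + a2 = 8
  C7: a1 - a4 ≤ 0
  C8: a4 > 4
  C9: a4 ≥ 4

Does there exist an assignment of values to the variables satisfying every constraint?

Take a1 = 4, a2 = 4, a3 = 6, a4 = 5, a5 = 2. Then constraint 1: a2 + a5 = 6; constraint 2: a4 + a3 = 11; constraint 6: a1 + a2 = 8, and every other listed constraint is also met.

Satisfiable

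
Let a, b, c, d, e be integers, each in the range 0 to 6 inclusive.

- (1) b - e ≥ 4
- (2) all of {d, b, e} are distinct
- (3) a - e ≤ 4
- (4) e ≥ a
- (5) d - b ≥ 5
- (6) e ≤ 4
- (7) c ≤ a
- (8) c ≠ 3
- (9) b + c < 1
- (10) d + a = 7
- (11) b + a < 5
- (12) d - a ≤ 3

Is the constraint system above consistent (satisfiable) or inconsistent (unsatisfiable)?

Unsatisfiable

Constraints 1, 3, 5, and 12 give b − e ≥ 4, e − a ≥ -4, a − d ≥ -3, d − b ≥ 5.
Adding all 4 inequalities: the left sides telescope to 0, and the right sides sum to 4 + (-4) + (-3) + 5 = 2. So 0 ≥ 2, which is false.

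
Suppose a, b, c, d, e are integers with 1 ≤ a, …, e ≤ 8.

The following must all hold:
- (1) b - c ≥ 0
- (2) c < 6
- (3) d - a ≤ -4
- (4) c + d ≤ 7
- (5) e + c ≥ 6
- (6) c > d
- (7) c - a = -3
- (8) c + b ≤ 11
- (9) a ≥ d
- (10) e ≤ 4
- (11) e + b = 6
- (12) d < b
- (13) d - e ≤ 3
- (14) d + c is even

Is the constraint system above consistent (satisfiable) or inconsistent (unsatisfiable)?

Try a = 8, b = 5, c = 5, d = 1, e = 1.
Check constraint 1: b - c = 0; constraint 3: d - a = -7. The remaining constraints are straightforward to verify.

Satisfiable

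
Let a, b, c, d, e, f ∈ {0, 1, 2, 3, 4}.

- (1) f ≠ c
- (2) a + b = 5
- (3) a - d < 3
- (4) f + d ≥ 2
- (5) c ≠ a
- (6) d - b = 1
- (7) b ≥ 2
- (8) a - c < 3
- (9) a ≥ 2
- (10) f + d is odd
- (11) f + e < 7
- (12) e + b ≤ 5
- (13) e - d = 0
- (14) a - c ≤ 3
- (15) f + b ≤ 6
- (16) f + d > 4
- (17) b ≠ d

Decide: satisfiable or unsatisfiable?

Satisfiable

Try a = 3, b = 2, c = 1, d = 3, e = 3, f = 2.
Check constraint 2: a + b = 5; constraint 3: a - d = 0. The remaining constraints are straightforward to verify.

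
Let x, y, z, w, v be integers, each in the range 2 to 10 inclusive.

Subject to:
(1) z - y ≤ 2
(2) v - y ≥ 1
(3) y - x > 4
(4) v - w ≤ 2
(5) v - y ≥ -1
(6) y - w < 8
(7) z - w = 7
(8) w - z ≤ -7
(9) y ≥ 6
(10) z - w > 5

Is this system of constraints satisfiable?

Unsatisfiable

Constraints 1, 4, 5, and 8 give y − z ≥ -2, z − w ≥ 7, w − v ≥ -2, v − y ≥ -1.
Adding all 4 inequalities: the left sides telescope to 0, and the right sides sum to (-2) + 7 + (-2) + (-1) = 2. So 0 ≥ 2, which is false.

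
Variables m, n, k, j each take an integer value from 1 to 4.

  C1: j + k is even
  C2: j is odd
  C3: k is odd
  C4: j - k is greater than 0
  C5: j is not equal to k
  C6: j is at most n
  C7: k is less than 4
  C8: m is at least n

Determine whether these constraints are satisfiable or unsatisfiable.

Take m = 4, n = 4, k = 1, j = 3. Then constraint 1: j + k = 4 is even; constraint 4: j - k = 2, and every other listed constraint is also met.

Satisfiable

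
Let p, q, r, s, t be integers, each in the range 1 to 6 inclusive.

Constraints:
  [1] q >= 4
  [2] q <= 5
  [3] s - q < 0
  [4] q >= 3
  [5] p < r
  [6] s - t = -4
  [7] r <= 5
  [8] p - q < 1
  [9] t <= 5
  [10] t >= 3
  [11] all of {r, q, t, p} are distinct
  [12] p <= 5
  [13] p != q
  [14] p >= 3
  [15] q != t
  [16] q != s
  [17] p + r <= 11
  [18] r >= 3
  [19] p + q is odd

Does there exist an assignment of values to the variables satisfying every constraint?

Unsatisfiable

Constraints 2, 4, 7, 9, 10, 12, 14, and 18 confine each of r, q, t, p to the 3 values {3, …, 5}.
Constraint 11 requires all 4 of them to be distinct, but only 3 values are available — impossible by the pigeonhole principle.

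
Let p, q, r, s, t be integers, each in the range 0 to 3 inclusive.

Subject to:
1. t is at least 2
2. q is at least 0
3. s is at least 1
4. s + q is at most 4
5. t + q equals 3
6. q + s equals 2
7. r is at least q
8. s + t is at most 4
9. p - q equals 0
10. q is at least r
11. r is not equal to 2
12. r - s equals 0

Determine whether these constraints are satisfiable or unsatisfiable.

Satisfiable

Setting (p, q, r, s, t) = (1, 1, 1, 1, 2) satisfies everything: constraint 4: s + q = 2; constraint 5: t + q = 3, and the others follow.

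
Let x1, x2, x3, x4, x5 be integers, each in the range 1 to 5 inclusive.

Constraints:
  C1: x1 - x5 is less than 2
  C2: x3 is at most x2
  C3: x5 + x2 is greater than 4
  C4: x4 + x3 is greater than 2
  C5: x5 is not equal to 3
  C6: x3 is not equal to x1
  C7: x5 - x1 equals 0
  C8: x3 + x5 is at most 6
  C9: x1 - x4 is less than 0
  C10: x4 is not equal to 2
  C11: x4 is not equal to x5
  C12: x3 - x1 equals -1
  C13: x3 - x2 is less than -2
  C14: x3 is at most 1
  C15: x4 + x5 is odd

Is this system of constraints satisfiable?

Satisfiable

Try x1 = 2, x2 = 5, x3 = 1, x4 = 3, x5 = 2.
Check constraint 1: x1 - x5 = 0; constraint 3: x5 + x2 = 7. The remaining constraints are straightforward to verify.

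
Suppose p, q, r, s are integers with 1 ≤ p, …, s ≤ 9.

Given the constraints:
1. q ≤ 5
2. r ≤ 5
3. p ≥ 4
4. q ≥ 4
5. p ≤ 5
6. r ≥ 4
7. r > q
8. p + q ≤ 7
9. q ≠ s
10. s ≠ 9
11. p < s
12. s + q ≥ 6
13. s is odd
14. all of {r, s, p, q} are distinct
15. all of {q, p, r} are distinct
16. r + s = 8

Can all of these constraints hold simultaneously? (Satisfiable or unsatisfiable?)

Constraints 1, 2, 3, 4, 5, and 6 confine each of q, p, r to the 2 values {4, 5}.
Constraint 15 requires all 3 of them to be distinct, but only 2 values are available — impossible by the pigeonhole principle.

Unsatisfiable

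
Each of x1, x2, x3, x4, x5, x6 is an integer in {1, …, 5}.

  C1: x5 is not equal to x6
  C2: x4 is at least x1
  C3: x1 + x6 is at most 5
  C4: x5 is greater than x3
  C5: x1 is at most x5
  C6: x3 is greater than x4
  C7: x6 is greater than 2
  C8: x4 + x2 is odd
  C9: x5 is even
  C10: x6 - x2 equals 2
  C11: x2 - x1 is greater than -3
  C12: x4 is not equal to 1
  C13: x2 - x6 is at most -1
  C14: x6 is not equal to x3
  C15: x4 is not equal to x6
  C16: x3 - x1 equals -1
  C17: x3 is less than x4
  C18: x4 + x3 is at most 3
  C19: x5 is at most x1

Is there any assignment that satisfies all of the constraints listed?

Constraints 2, 4, 6, and 19 give x5 ≤ x1, x1 ≤ x4, x4 < x3, x3 < x5. Chaining: x5 ≤ x1 ≤ x4 < x3 < x5, which forces x5 < x5 — impossible.

Unsatisfiable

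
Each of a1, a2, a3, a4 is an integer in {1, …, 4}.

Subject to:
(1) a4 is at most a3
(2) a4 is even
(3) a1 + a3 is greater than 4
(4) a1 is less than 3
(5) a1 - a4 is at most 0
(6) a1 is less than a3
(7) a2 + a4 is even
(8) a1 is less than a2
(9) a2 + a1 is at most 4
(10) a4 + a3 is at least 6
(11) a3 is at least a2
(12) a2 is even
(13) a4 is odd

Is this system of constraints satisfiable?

Unsatisfiable

Constraint 12 makes a2 even and constraint 13 makes a4 odd, so a2 + a4 must be odd. Constraint 7 says a2 + a4 is even — contradiction.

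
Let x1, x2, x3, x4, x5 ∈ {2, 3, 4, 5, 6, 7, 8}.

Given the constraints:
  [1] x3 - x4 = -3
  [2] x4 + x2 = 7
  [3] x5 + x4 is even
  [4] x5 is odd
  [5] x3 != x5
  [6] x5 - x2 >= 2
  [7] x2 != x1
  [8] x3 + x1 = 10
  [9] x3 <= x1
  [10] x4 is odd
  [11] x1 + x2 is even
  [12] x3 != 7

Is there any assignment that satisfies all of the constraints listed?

The assignment x1 = 8, x2 = 2, x3 = 2, x4 = 5, x5 = 7 works:
  constraint 1 holds since x3 - x4 = -3.
  constraint 2 holds since x4 + x2 = 7.
  constraint 6 holds since x5 - x2 = 5.
The rest check out directly.

Satisfiable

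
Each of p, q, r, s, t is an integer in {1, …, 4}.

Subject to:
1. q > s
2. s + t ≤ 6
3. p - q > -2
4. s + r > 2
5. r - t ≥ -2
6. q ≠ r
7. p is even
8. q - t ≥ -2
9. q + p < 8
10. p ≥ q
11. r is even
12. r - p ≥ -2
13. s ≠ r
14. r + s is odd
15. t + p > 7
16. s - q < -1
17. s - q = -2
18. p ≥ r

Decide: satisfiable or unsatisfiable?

Take p = 4, q = 3, r = 4, s = 1, t = 4. Then constraint 2: s + t = 5; constraint 3: p - q = 1; constraint 4: s + r = 5, and every other listed constraint is also met.

Satisfiable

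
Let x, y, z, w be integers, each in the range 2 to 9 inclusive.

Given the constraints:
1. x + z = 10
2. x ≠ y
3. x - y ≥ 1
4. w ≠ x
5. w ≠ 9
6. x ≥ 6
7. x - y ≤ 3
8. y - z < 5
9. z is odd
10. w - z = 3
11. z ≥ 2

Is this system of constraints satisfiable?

Satisfiable

Try x = 7, y = 5, z = 3, w = 6.
Check constraint 1: x + z = 10; constraint 3: x - y = 2; constraint 7: x - y = 2. The remaining constraints are straightforward to verify.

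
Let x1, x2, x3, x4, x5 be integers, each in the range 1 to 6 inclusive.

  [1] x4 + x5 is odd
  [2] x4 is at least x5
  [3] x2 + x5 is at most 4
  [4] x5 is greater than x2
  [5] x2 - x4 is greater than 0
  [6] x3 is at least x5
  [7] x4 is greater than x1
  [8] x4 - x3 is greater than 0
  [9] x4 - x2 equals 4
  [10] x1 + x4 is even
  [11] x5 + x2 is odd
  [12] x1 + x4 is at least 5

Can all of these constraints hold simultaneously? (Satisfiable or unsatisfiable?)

Unsatisfiable

Constraints 4, 5, 6, and 8 give x5 ≤ x3, x3 < x4, x4 < x2, x2 < x5. Chaining: x5 ≤ x3 < x4 < x2 < x5, which forces x5 < x5 — impossible.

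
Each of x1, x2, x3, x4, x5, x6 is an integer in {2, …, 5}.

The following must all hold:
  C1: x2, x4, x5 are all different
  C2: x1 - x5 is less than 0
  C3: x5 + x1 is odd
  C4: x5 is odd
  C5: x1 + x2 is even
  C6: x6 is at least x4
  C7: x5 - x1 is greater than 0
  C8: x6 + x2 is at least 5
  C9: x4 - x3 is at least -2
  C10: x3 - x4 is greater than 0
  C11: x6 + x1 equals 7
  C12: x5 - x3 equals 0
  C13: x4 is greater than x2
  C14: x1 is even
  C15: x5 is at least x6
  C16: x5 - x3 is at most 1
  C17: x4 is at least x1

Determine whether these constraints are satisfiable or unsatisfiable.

The assignment x1 = 2, x2 = 2, x3 = 5, x4 = 4, x5 = 5, x6 = 5 works:
  constraint 2 holds since x1 - x5 = -3.
  constraint 7 holds since x5 - x1 = 3.
The rest check out directly.

Satisfiable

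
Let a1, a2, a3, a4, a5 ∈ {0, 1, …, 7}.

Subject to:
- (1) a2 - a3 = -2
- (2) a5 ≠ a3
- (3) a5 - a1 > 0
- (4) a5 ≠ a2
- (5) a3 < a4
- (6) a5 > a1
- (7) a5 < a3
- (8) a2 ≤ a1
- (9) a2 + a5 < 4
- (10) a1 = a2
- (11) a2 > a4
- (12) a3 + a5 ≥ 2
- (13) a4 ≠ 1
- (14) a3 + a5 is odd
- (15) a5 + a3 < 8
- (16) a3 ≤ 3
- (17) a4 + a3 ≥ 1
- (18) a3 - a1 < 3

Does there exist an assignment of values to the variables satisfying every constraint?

Unsatisfiable

Constraints 5, 6, 7, 8, and 11 give a5 < a3, a3 < a4, a4 < a2, a2 ≤ a1, a1 < a5. Chaining: a5 < a3 < a4 < a2 ≤ a1 < a5, which forces a5 < a5 — impossible.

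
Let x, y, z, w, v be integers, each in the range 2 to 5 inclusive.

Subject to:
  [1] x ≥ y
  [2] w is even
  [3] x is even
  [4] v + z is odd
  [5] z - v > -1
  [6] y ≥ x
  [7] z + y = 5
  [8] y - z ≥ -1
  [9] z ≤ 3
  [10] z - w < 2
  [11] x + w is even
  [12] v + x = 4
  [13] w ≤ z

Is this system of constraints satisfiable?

One satisfying assignment is x = 2, y = 2, z = 3, w = 2, v = 2.
For the less obvious constraints — constraint 5: z - v = 1; constraint 7: z + y = 5 — and the others hold by inspection.

Satisfiable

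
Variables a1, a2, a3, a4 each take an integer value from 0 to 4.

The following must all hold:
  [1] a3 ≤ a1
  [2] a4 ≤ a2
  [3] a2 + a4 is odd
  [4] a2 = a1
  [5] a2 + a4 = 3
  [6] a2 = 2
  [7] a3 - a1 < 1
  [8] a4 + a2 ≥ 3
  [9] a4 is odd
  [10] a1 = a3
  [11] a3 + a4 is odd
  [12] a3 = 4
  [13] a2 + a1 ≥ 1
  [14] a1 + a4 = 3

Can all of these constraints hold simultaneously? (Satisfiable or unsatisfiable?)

Constraint 6 fixes a2 = 2 and constraint 12 fixes a3 = 4. Constraints 4 and 10 give a2 = a1 = a3, so a2 = a3. But 2 ≠ 4 — contradiction.

Unsatisfiable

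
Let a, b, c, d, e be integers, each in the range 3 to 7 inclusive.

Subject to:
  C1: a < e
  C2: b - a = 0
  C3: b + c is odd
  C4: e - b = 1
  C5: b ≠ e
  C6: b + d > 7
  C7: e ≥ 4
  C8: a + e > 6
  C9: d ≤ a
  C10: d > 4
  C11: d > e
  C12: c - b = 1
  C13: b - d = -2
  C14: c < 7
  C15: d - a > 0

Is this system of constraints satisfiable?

Constraints 1, 9, and 11 give a < e, e < d, d ≤ a. Chaining: a < e < d ≤ a, which forces a < a — impossible.

Unsatisfiable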